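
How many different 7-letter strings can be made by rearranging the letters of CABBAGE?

CABBAGE has 7 letters with A appearing twice and B appearing twice.
Dividing 7! = 5040 by 2!·2! = 4 for the repeated letters gives 1260.

1260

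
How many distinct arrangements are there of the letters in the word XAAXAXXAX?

126

The 9 letters of XAAXAXXAX have repeats: A appearing 4 times and X appearing 5 times.
So there are 9! / (5!·4!) = 126 distinguishable arrangements.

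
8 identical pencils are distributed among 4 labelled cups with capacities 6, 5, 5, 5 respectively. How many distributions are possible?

Ignoring the caps, the number of non-negative solutions to x_1+…+x_4 = 8 is C(11,3) = 165.
Subtract solutions that violate a single cap (substitute x_i' = x_i − (cap_i+1)): x_1 ≥ 7 gives C(4,3) = 4; x_2 ≥ 6 gives C(5,3) = 10; x_3 ≥ 6 gives C(5,3) = 10; x_4 ≥ 6 gives C(5,3) = 10. Together 34.
No two caps can be exceeded simultaneously, so the pair terms are all 0.
By inclusion–exclusion the count is 165 − 34 + 0 = 131.

131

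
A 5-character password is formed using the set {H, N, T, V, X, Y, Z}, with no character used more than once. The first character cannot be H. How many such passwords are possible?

2160

The first character has 7−1 = 6 choices (anything except H).
The remaining 4 characters are filled from the other 6 symbols without repetition: 6 × 5 × 4 × 3 = 360.
Total: 6 × 360 = 2160.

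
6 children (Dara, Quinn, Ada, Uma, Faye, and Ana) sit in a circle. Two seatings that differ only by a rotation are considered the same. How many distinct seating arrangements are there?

120

Seat Dara anywhere (absorbing the rotational symmetry), then permute the other 5: (5)! = 120.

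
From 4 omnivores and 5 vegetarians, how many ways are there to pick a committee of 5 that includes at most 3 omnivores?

121

Split by how many omnivores are chosen (0 through 3).
Sum: C(4,0)·C(5,5) + C(4,1)·C(5,4) + C(4,2)·C(5,3) + C(4,3)·C(5,2) = 1 + 20 + 60 + 40 = 121.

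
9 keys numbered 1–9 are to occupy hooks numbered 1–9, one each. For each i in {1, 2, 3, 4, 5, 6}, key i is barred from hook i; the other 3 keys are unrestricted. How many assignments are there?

183822

Let Aᵢ (for 1 ≤ i ≤ 6) be the placements that put key i in its forbidden hook. Any j of these fix j positions, leaving (9−j)! ways to fill the rest, and there are C(6,j) ways to pick which j.
By inclusion–exclusion, the number of valid placements is Σ_{j=0}^{6} (−1)^j C(6,j)·(9−j)!.
Computing: 362880 − 241920 + 75600 − 14400 + 1800 − 144 + 6 = 183822.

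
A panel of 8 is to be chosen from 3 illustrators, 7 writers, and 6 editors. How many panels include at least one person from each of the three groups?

11529

Total 8-person selections from all 16: C(16,8) = 12870.
Selections missing a whole group: no illustrators → C(13,8) = 1287; no writers → C(9,8) = 9; no editors → C(10,8) = 45.
Add back selections omitting two groups (i.e. drawn from a single group): C(3,8) + C(7,8) + C(6,8) = 0.
By inclusion–exclusion: 12870 − 1341 + 0 = 11529.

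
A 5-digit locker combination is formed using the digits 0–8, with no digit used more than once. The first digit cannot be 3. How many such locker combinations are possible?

The first digit has 9−1 = 8 choices (anything except 3).
The remaining 4 digits are filled from the other 8 symbols without repetition: 8 × 7 × 6 × 5 = 1680.
Total: 8 × 1680 = 13440.

13440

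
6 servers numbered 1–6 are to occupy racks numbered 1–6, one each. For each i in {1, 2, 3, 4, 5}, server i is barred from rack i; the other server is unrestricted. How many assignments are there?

Let Aᵢ (for 1 ≤ i ≤ 5) be the placements that put server i in its forbidden rack. Any j of these fix j positions, leaving (6−j)! ways to fill the rest, and there are C(5,j) ways to pick which j.
By inclusion–exclusion, the number of valid placements is Σ_{j=0}^{5} (−1)^j C(5,j)·(6−j)!.
Computing: 720 − 600 + 240 − 60 + 10 − 1 = 309.

309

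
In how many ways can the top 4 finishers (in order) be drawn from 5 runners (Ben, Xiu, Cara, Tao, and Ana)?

This is an ordered selection of 4 from 5: P(5,4).
That gives 5 × 4 × 3 × 2 = 120.

120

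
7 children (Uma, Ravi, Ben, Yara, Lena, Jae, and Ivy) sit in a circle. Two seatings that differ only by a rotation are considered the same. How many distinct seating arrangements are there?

Around a circle, 7 distinct people have 7!/7 = (6)! = 720 rotationally distinct seatings.

720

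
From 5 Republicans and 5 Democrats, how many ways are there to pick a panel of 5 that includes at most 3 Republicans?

Split by how many Republicans are chosen (0 through 3).
Sum: C(5,0)·C(5,5) + C(5,1)·C(5,4) + C(5,2)·C(5,3) + C(5,3)·C(5,2) = 1 + 25 + 100 + 100 = 226.

226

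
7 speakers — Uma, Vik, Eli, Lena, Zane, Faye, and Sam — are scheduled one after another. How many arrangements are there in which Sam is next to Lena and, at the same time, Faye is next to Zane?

480

Treat {Sam,Lena} as one block (2 orders) and {Faye,Zane} as another (2 orders).
That leaves 5 units to arrange: 2 × 2 × 5! = 4 × 120 = 480.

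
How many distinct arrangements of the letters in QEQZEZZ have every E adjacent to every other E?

Treat the 2 copies of E as a single block. The multiset to arrange is then {EE, Q, Q, Z, Z, Z}, 6 items in all.
That gives (6)!/(3!·2!) = 60 arrangements.

60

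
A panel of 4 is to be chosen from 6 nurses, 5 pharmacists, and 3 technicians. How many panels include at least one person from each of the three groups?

Unrestricted: C(14,4) = 1001 ways to pick any 4 of the 14.
Subtract selections that omit an entire group: no nurses → C(8,4) = 70; no pharmacists → C(9,4) = 126; no technicians → C(11,4) = 330.
Add back selections omitting two groups (i.e. drawn from a single group): C(6,4) + C(5,4) + C(3,4) = 20.
By inclusion–exclusion: 1001 − 526 + 20 = 495.

495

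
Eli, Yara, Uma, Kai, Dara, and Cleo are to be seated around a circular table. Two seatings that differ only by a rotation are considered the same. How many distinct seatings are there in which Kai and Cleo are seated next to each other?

48

Treat {Kai, Cleo} as one unit (2 internal orders) and seat the resulting 5 units around the table: (4)! circular arrangements.
So 2 × (4)! = 2 × 24 = 48.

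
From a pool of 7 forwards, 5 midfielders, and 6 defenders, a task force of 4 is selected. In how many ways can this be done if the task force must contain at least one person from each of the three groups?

1575

With no constraint there are C(18,4) = 3060 possible selections.
Subtract selections that omit an entire group: no forwards → C(11,4) = 330; no midfielders → C(13,4) = 715; no defenders → C(12,4) = 495.
Add back selections omitting two groups (i.e. drawn from a single group): C(7,4) + C(5,4) + C(6,4) = 55.
By inclusion–exclusion: 3060 − 1540 + 55 = 1575.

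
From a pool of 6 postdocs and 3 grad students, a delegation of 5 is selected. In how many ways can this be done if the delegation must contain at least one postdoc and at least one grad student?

With no constraint there are C(9,5) = 126 possible selections.
Selections missing a whole group: no postdocs → C(3,5) = 0; no grad students → C(6,5) = 6.
Both groups omitted at once is impossible, so 126 − 6 = 120.

120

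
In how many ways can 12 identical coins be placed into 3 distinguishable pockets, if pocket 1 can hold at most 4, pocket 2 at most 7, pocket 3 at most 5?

15

By stars and bars, unrestricted non-negative solutions to x_1+…+x_3 = 12 number C(12+2,2) = 91.
Subtract solutions that violate a single cap (substitute x_i' = x_i − (cap_i+1)): x_1 ≥ 5 gives C(9,2) = 36; x_2 ≥ 8 gives C(6,2) = 15; x_3 ≥ 6 gives C(8,2) = 28. Together 79.
Add back pairs where two caps are both exceeded: 0 + 3 + 0 = 3.
By inclusion–exclusion the count is 91 − 79 + 3 = 15.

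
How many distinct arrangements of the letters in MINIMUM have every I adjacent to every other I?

120

Treat the 2 copies of I as a single block. The multiset to arrange is then {II, M, M, M, N, U}, 6 items in all.
That gives (6)!/(3!) = 120 arrangements.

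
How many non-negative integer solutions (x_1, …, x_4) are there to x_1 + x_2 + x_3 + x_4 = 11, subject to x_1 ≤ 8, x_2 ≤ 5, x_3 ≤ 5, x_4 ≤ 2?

By stars and bars, unrestricted non-negative solutions to x_1+…+x_4 = 11 number C(11+3,3) = 364.
Subtract solutions that violate a single cap (substitute x_i' = x_i − (cap_i+1)): x_1 ≥ 9 gives C(5,3) = 10; x_2 ≥ 6 gives C(8,3) = 56; x_3 ≥ 6 gives C(8,3) = 56; x_4 ≥ 3 gives C(11,3) = 165. Together 287.
Add back pairs where two caps are both exceeded: 0 + 0 + 0 + 0 + 10 + 10 = 20.
By inclusion–exclusion the count is 364 − 287 + 20 = 97.

97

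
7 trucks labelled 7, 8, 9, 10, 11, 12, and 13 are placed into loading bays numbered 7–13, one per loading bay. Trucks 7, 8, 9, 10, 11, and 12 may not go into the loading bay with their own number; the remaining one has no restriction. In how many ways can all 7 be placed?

2119

Let Aᵢ (for 7 ≤ i ≤ 12) be the placements that put truck i in its forbidden loading bay. Any j of these fix j positions, leaving (7−j)! ways to fill the rest, and there are C(6,j) ways to pick which j.
By inclusion–exclusion, the number of valid placements is Σ_{j=0}^{6} (−1)^j C(6,j)·(7−j)!.
Computing: 5040 − 4320 + 1800 − 480 + 90 − 12 + 1 = 2119.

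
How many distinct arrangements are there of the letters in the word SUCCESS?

420

SUCCESS has 7 letters with C appearing twice and S appearing 3 times.
Dividing 7! = 5040 by 3!·2! = 12 for the repeated letters gives 420.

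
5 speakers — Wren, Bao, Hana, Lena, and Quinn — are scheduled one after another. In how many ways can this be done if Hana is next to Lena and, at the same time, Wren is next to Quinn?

24

Treat {Hana,Lena} as one block (2 orders) and {Wren,Quinn} as another (2 orders).
That leaves 3 units to arrange: 2 × 2 × 3! = 4 × 6 = 24.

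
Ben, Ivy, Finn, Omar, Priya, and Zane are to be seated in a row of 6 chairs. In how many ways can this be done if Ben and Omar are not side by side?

480

Of the 6! = 720 arrangements, those with Ben and Omar adjacent number 2 × 5! = 240 (treat the pair as a block with 2 internal orders).
So 720 − 240 = 480 arrangements keep them apart.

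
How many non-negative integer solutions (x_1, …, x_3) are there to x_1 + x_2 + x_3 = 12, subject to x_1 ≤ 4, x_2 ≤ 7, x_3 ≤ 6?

Ignoring the caps, the number of non-negative solutions to x_1+…+x_3 = 12 is C(14,2) = 91.
Subtract solutions that violate a single cap (substitute x_i' = x_i − (cap_i+1)): x_1 ≥ 5 gives C(9,2) = 36; x_2 ≥ 8 gives C(6,2) = 15; x_3 ≥ 7 gives C(7,2) = 21. Together 72.
Add back pairs where two caps are both exceeded: 0 + 1 + 0 = 1.
By inclusion–exclusion the count is 91 − 72 + 1 = 20.

20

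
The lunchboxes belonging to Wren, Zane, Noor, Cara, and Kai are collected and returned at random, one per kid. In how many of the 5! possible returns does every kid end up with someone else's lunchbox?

44

This is the derangement count D_5: permutations of 5 items with no fixed point.
By inclusion–exclusion this is Σ_{j=0}^{5} (−1)^j C(5,j)·(5−j)!.
Computing: 120 − 120 + 60 − 20 + 5 − 1 = 44.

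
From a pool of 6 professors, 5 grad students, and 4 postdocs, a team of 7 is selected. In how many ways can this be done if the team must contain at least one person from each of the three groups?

Total 7-person selections from all 15: C(15,7) = 6435.
Subtract selections that omit an entire group: no professors → C(9,7) = 36; no grad students → C(10,7) = 120; no postdocs → C(11,7) = 330.
Add back selections omitting two groups (i.e. drawn from a single group): C(6,7) + C(5,7) + C(4,7) = 0.
By inclusion–exclusion: 6435 − 486 + 0 = 5949.

5949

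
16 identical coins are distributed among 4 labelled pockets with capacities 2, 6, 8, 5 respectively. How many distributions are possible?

Ignoring the caps, the number of non-negative solutions to x_1+…+x_4 = 16 is C(19,3) = 969.
Subtract solutions that violate a single cap (substitute x_i' = x_i − (cap_i+1)): x_1 ≥ 3 gives C(16,3) = 560; x_2 ≥ 7 gives C(12,3) = 220; x_3 ≥ 9 gives C(10,3) = 120; x_4 ≥ 6 gives C(13,3) = 286. Together 1186.
Add back pairs where two caps are both exceeded: 84 + 35 + 120 + 1 + 20 + 4 = 264.
Subtract triples: 0 + 1 + 0 + 0 = 1.
By inclusion–exclusion the count is 969 − 1186 + 264 − 1 = 46.

46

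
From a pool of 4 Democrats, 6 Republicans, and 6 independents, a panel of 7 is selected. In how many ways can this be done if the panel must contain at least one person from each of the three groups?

With no constraint there are C(16,7) = 11440 possible selections.
Subtract selections that omit an entire group: no Democrats → C(12,7) = 792; no Republicans → C(10,7) = 120; no independents → C(10,7) = 120.
Add back selections omitting two groups (i.e. drawn from a single group): C(4,7) + C(6,7) + C(6,7) = 0.
By inclusion–exclusion: 11440 − 1032 + 0 = 10408.

10408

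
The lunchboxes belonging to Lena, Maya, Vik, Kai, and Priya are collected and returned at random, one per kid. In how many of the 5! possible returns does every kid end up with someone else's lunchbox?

44

This is the derangement count D_5: permutations of 5 items with no fixed point.
By inclusion–exclusion this is Σ_{j=0}^{5} (−1)^j C(5,j)·(5−j)!.
Computing: 120 − 120 + 60 − 20 + 5 − 1 = 44.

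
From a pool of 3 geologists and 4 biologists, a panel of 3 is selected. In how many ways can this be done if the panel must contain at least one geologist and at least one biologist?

30

Total 3-person selections from all 7: C(7,3) = 35.
Subtract selections that omit an entire group: no geologists → C(4,3) = 4; no biologists → C(3,3) = 1.
Both groups omitted at once is impossible, so 35 − 5 = 30.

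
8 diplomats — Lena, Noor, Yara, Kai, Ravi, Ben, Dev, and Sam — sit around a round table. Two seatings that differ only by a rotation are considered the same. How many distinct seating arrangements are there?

Around a circle, 8 distinct people have 8!/8 = (7)! = 5040 rotationally distinct seatings.

5040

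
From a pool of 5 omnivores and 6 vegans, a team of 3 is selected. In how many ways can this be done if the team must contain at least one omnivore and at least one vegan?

135

Unrestricted: C(11,3) = 165 ways to pick any 3 of the 11.
Subtract selections that omit an entire group: no omnivores → C(6,3) = 20; no vegans → C(5,3) = 10.
Both groups omitted at once is impossible, so 165 − 30 = 135.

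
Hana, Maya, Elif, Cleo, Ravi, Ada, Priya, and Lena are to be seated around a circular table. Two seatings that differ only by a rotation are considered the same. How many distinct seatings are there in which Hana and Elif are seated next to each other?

1440

Treat {Hana, Elif} as one unit (2 internal orders) and seat the resulting 7 units around the table: (6)! circular arrangements.
So 2 × (6)! = 2 × 720 = 1440.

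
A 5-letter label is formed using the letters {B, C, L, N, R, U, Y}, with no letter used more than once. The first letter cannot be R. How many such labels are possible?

2160

The first letter has 7−1 = 6 choices (anything except R).
The remaining 4 letters are filled from the other 6 symbols without repetition: 6 × 5 × 4 × 3 = 360.
Total: 6 × 360 = 2160.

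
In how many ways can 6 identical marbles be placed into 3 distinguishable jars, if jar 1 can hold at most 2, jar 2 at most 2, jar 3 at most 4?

By stars and bars, unrestricted non-negative solutions to x_1+…+x_3 = 6 number C(6+2,2) = 28.
Subtract solutions that violate a single cap (substitute x_i' = x_i − (cap_i+1)): x_1 ≥ 3 gives C(5,2) = 10; x_2 ≥ 3 gives C(5,2) = 10; x_3 ≥ 5 gives C(3,2) = 3. Together 23.
Add back pairs where two caps are both exceeded: 1 + 0 + 0 = 1.
By inclusion–exclusion the count is 28 − 23 + 1 = 6.

6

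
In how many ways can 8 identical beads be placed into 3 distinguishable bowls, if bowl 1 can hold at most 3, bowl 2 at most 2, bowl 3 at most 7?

Without the upper bounds there are C(10,2) = 45 ways to split 8 among 3 bowls.
Subtract solutions that violate a single cap (substitute x_i' = x_i − (cap_i+1)): x_1 ≥ 4 gives C(6,2) = 15; x_2 ≥ 3 gives C(7,2) = 21; x_3 ≥ 8 gives C(2,2) = 1. Together 37.
Add back pairs where two caps are both exceeded: 3 + 0 + 0 = 3.
By inclusion–exclusion the count is 45 − 37 + 3 = 11.

11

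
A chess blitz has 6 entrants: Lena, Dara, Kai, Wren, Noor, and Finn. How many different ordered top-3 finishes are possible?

120

This is an ordered selection of 3 from 6: P(6,3).
That gives 6 × 5 × 4 = 120.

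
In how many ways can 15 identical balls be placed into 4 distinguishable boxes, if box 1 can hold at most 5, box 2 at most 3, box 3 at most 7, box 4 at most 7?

96

Ignoring the caps, the number of non-negative solutions to x_1+…+x_4 = 15 is C(18,3) = 816.
Subtract solutions that violate a single cap (substitute x_i' = x_i − (cap_i+1)): x_1 ≥ 6 gives C(12,3) = 220; x_2 ≥ 4 gives C(14,3) = 364; x_3 ≥ 8 gives C(10,3) = 120; x_4 ≥ 8 gives C(10,3) = 120. Together 824.
Add back pairs where two caps are both exceeded: 56 + 4 + 4 + 20 + 20 + 0 = 104.
By inclusion–exclusion the count is 816 − 824 + 104 = 96.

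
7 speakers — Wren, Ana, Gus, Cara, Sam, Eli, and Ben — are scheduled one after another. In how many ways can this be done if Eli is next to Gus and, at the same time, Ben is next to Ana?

Treat {Eli,Gus} as one block (2 orders) and {Ben,Ana} as another (2 orders).
That leaves 5 units to arrange: 2 × 2 × 5! = 4 × 120 = 480.

480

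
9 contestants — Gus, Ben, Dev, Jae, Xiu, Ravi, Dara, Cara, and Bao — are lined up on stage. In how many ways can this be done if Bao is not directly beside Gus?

282240

Of the 9! = 362880 arrangements, those with Bao and Gus adjacent number 2 × 8! = 80640 (treat the pair as a block with 2 internal orders).
So 362880 − 80640 = 282240 arrangements keep them apart.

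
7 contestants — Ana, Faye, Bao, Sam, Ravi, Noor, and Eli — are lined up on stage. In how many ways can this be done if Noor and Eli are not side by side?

There are 7! = 5040 arrangements in all. If Noor and Eli are adjacent, merging them into one block gives 2·(6)! = 1440 arrangements.
So 5040 − 1440 = 3600 arrangements keep them apart.

3600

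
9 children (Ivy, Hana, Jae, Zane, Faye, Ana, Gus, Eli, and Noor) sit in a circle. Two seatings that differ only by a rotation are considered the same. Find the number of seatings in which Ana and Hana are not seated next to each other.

All circular seatings of 9 people number (8)! = 40320.
Seatings with Ana beside Hana: treat them as a block with 2 internal orders, giving 2 × (7)! = 10080.
Subtracting, 40320 − 10080 = 30240.

30240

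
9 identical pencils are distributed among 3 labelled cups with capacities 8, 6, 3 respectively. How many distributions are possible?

27

Without the upper bounds there are C(11,2) = 55 ways to split 9 among 3 cups.
Subtract solutions that violate a single cap (substitute x_i' = x_i − (cap_i+1)): x_1 ≥ 9 gives C(2,2) = 1; x_2 ≥ 7 gives C(4,2) = 6; x_3 ≥ 4 gives C(7,2) = 21. Together 28.
No two caps can be exceeded simultaneously, so the pair terms are all 0.
By inclusion–exclusion the count is 55 − 28 + 0 = 27.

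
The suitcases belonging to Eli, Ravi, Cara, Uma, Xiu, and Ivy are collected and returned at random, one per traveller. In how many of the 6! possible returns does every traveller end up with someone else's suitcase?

265

Let Aᵢ be the assignments in which traveller i gets their own suitcase. We want the size of the complement of A₁∪…∪A_6.
By inclusion–exclusion this is Σ_{j=0}^{6} (−1)^j C(6,j)·(6−j)!.
Computing: 720 − 720 + 360 − 120 + 30 − 6 + 1 = 265.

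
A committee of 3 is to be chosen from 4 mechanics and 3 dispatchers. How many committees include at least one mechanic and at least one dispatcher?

Total 3-person selections from all 7: C(7,3) = 35.
Subtract selections that omit an entire group: no mechanics → C(3,3) = 1; no dispatchers → C(4,3) = 4.
Both groups omitted at once is impossible, so 35 − 5 = 30.

30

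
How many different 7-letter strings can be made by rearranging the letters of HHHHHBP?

42

HHHHHBP has 7 letters with H appearing 5 times.
Dividing 7! = 5040 by 5! = 120 for the repeated letters gives 42.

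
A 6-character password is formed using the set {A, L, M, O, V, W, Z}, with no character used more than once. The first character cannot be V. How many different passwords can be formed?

4320

The first character has 7−1 = 6 choices (anything except V).
The remaining 5 characters are filled from the other 6 symbols without repetition: 6 × 5 × 4 × 3 × 2 = 720.
Total: 6 × 720 = 4320.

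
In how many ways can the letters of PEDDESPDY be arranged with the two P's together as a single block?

3360

Treat the 2 copies of P as a single block. The multiset to arrange is then {PP, D, D, D, E, E, S, Y}, 8 items in all.
That gives (8)!/(3!·2!) = 3360 arrangements.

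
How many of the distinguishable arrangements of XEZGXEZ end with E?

Fix E in the last position and arrange the remaining 6 letters.
Those 6 letters have X appearing twice and Z appearing twice, giving (6)!/(2!·2!) = 180.

180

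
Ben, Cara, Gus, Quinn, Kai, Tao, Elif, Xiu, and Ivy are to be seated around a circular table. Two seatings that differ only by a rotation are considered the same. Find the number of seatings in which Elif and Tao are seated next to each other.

Glue Elif and Tao into a block (2 internal orders). Seating 8 units around a circle gives (7)! arrangements.
So 2 × (7)! = 2 × 5040 = 10080.

10080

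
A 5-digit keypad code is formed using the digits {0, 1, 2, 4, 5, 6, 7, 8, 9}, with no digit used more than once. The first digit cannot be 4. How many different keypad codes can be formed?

13440

The first digit has 9−1 = 8 choices (anything except 4).
The remaining 4 digits are filled from the other 8 symbols without repetition: 8 × 7 × 6 × 5 = 1680.
Total: 8 × 1680 = 13440.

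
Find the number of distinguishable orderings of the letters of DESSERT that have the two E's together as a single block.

Treat the 2 copies of E as a single block. The multiset to arrange is then {EE, D, R, S, S, T}, 6 items in all.
That gives (6)!/(2!) = 360 arrangements.

360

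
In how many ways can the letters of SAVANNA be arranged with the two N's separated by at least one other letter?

300

There are 7!/(3!·2!) = 420 arrangements of SAVANNA in total.
If the two N's are adjacent, glue them into one block, leaving 6 items to arrange: (6)!/(3!) = 120 ways.
Hence 420 − 120 = 300.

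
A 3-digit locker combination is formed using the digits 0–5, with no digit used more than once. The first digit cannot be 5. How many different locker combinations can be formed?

100

The first digit has 6−1 = 5 choices (anything except 5).
The remaining 2 digits are filled from the other 5 symbols without repetition: 5 × 4 = 20.
Total: 5 × 20 = 100.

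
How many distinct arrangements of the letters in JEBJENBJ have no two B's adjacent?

Total arrangements of JEBJENBJ: 8!/(3!·2!·2!) = 1680.
Arrangements with the B's together: treat BB as one letter, giving (7)!/(3!·2!) = 420.
Hence 1680 − 420 = 1260.

1260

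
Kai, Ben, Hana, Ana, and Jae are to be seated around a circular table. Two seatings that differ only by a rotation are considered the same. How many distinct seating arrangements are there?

24

Fix one person's seat to break rotational symmetry; the remaining 4 people can be arranged in (4)! = 24 ways.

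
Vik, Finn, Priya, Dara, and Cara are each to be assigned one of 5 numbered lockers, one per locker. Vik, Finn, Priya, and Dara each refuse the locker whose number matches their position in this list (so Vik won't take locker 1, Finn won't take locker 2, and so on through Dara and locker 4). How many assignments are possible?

Let Aᵢ (for 1 ≤ i ≤ 4) be the placements that put person i in their forbidden locker. Any j of these fix j positions, leaving (5−j)! ways to fill the rest, and there are C(4,j) ways to pick which j.
By inclusion–exclusion, the number of valid placements is Σ_{j=0}^{4} (−1)^j C(4,j)·(5−j)!.
Computing: 120 − 96 + 36 − 8 + 1 = 53.

53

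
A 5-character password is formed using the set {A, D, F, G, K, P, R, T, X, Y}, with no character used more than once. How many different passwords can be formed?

30240

This is a permutation of 5 out of 10: P(10,5) = 10!/5!.
10 × 9 × 8 × 7 × 6 = 30240.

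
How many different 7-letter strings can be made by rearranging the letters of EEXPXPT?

EEXPXPT has 7 letters with E appearing twice, P appearing twice, and X appearing twice.
So there are 7! / (2!·2!·2!) = 630 distinguishable arrangements.

630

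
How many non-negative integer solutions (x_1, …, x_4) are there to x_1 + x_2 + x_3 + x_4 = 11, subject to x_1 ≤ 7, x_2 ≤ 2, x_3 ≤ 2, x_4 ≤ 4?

Without the upper bounds there are C(14,3) = 364 ways to split 11 among 4 variables.
Subtract solutions that violate a single cap (substitute x_i' = x_i − (cap_i+1)): x_1 ≥ 8 gives C(6,3) = 20; x_2 ≥ 3 gives C(11,3) = 165; x_3 ≥ 3 gives C(11,3) = 165; x_4 ≥ 5 gives C(9,3) = 84. Together 434.
Add back pairs where two caps are both exceeded: 1 + 1 + 0 + 56 + 20 + 20 = 98.
Subtract triples: 0 + 0 + 0 + 1 = 1.
By inclusion–exclusion the count is 364 − 434 + 98 − 1 = 27.

27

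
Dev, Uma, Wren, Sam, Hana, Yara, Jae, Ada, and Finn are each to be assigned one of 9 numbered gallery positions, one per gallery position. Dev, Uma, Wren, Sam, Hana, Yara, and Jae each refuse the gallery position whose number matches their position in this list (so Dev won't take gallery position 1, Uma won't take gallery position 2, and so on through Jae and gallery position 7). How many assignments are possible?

165016

Let Aᵢ (for 1 ≤ i ≤ 7) be the placements that put person i in their forbidden gallery position. Any j of these fix j positions, leaving (9−j)! ways to fill the rest, and there are C(7,j) ways to pick which j.
By inclusion–exclusion, the number of valid placements is Σ_{j=0}^{7} (−1)^j C(7,j)·(9−j)!.
Computing: 362880 − 282240 + 105840 − 25200 + 4200 − 504 + 42 − 2 = 165016.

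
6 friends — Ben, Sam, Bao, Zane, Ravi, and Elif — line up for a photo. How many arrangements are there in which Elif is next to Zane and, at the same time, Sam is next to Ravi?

96

Treat {Elif,Zane} as one block (2 orders) and {Sam,Ravi} as another (2 orders).
That leaves 4 units to arrange: 2 × 2 × 4! = 4 × 24 = 96.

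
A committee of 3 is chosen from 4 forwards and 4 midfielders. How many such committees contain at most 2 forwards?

52

Split by how many forwards are chosen (0 through 2).
Sum: C(4,0)·C(4,3) + C(4,1)·C(4,2) + C(4,2)·C(4,1) = 4 + 24 + 24 = 52.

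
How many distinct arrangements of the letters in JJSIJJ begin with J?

Fix J in the first position and arrange the remaining 5 letters.
Those 5 letters have J appearing 3 times, giving (5)!/(3!) = 20.

20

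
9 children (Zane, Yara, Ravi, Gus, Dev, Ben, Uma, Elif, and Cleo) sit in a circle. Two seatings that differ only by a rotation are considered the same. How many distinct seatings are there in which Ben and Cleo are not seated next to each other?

All circular seatings of 9 people number (8)! = 40320.
Those with Ben next to Cleo: fuse the pair into one unit and seat 8 units around a circle — 2·(7)! = 10080.
Subtracting, 40320 − 10080 = 30240.

30240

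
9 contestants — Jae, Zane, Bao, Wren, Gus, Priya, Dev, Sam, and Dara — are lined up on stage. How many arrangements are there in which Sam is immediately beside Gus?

Place the 7 others and the Sam-Gus pair as 8 objects in a line; the pair has 2 internal arrangements.
So the count is 2·(8)! = 80640.

80640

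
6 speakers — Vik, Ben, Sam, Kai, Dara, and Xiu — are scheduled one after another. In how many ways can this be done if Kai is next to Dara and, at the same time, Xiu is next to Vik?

Treat {Kai,Dara} as one block (2 orders) and {Xiu,Vik} as another (2 orders).
That leaves 4 units to arrange: 2 × 2 × 4! = 4 × 24 = 96.

96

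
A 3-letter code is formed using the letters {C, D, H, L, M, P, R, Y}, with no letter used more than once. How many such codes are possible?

With no repetition, fill the 3 letters in order: 8 choices, then 7, down to 6.
That product is 8 × 7 × 6 = 336.

336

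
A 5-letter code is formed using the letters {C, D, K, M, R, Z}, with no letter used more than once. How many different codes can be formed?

This is a permutation of 5 out of 6: P(6,5) = 6!/1!.
6 × 5 × 4 × 3 × 2 = 720.

720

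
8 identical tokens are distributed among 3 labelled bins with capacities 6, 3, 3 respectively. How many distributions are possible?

Ignoring the caps, the number of non-negative solutions to x_1+…+x_3 = 8 is C(10,2) = 45.
Subtract solutions that violate a single cap (substitute x_i' = x_i − (cap_i+1)): x_1 ≥ 7 gives C(3,2) = 3; x_2 ≥ 4 gives C(6,2) = 15; x_3 ≥ 4 gives C(6,2) = 15. Together 33.
Add back pairs where two caps are both exceeded: 0 + 0 + 1 = 1.
By inclusion–exclusion the count is 45 − 33 + 1 = 13.

13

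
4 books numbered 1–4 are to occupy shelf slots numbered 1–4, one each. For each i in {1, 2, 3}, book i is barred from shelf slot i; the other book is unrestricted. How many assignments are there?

Let Aᵢ (for i ∈ {1, 2, 3}) be the placements that put book i in its forbidden shelf slot. Any j of these fix j positions, leaving (4−j)! ways to fill the rest, and there are C(3,j) ways to pick which j.
By inclusion–exclusion, the number of valid placements is Σ_{j=0}^{3} (−1)^j C(3,j)·(4−j)!.
Computing: 24 − 18 + 6 − 1 = 11.

11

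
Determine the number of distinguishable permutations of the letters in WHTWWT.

60

Letter multiplicities in WHTWWT: H×1, T×2, W×3.
The number of distinct arrangements is 6!/(3!·2!) = 720/12 = 60.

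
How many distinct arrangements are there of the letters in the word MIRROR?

The 6 letters of MIRROR have repeats: R appearing 3 times.
So there are 6! / (3!) = 120 distinguishable arrangements.

120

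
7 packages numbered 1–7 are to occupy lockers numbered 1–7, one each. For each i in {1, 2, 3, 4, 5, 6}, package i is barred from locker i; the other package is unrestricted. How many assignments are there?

2119

Let Aᵢ (for 1 ≤ i ≤ 6) be the placements that put package i in its forbidden locker. Any j of these fix j positions, leaving (7−j)! ways to fill the rest, and there are C(6,j) ways to pick which j.
By inclusion–exclusion, the number of valid placements is Σ_{j=0}^{6} (−1)^j C(6,j)·(7−j)!.
Computing: 5040 − 4320 + 1800 − 480 + 90 − 12 + 1 = 2119.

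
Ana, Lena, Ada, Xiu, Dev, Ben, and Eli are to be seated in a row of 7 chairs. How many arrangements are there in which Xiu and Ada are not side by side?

3600

Of the 7! = 5040 arrangements, those with Xiu and Ada adjacent number 2 × 6! = 1440 (treat the pair as a block with 2 internal orders).
So 5040 − 1440 = 3600 arrangements keep them apart.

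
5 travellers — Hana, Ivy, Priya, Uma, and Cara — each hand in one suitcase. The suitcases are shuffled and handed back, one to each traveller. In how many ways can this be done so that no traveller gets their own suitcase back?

This is the derangement count D_5: permutations of 5 items with no fixed point.
By inclusion–exclusion this is Σ_{j=0}^{5} (−1)^j C(5,j)·(5−j)!.
Computing: 120 − 120 + 60 − 20 + 5 − 1 = 44.

44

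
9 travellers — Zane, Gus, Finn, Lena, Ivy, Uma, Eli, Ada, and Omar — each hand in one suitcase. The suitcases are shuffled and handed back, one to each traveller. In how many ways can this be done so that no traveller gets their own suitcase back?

Count assignments avoiding every fixed point. For any j of the 9 travellers fixed to their own suitcase, the other 9−j can be arranged in (9−j)! ways.
By inclusion–exclusion this is Σ_{j=0}^{9} (−1)^j C(9,j)·(9−j)!.
Computing: 362880 − 362880 + 181440 − 60480 + 15120 − 3024 + 504 − 72 + 9 − 1 = 133496.

133496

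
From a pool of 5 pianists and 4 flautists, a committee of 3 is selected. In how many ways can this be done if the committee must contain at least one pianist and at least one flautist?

Unrestricted: C(9,3) = 84 ways to pick any 3 of the 9.
Subtract selections that omit an entire group: no pianists → C(4,3) = 4; no flautists → C(5,3) = 10.
Both groups omitted at once is impossible, so 84 − 14 = 70.

70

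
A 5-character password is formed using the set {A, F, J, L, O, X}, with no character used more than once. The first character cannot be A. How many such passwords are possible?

The first character has 6−1 = 5 choices (anything except A).
The remaining 4 characters are filled from the other 5 symbols without repetition: 5 × 4 × 3 × 2 = 120.
Total: 5 × 120 = 600.

600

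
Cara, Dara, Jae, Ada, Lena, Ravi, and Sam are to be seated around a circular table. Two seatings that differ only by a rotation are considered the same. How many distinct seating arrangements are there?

Fix one person's seat to break rotational symmetry; the remaining 6 people can be arranged in (6)! = 720 ways.

720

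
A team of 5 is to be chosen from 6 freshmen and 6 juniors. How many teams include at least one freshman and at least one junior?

780

With no constraint there are C(12,5) = 792 possible selections.
Subtract selections that omit an entire group: no freshmen → C(6,5) = 6; no juniors → C(6,5) = 6.
Both groups omitted at once is impossible, so 792 − 12 = 780.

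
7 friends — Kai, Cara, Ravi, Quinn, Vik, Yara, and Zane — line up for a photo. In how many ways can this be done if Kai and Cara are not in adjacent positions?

Of the 7! = 5040 arrangements, those with Kai and Cara adjacent number 2 × 6! = 1440 (treat the pair as a block with 2 internal orders).
So 5040 − 1440 = 3600 arrangements keep them apart.

3600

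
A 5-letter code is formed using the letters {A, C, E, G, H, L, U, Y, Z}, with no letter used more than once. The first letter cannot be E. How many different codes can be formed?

13440

The first letter has 9−1 = 8 choices (anything except E).
The remaining 4 letters are filled from the other 8 symbols without repetition: 8 × 7 × 6 × 5 = 1680.
Total: 8 × 1680 = 13440.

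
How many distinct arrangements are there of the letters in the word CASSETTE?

The 8 letters of CASSETTE have repeats: E appearing twice, S appearing twice, and T appearing twice.
So there are 8! / (2!·2!·2!) = 5040 distinguishable arrangements.

5040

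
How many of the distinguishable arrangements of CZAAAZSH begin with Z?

Fix Z in the first position and arrange the remaining 7 letters.
Those 7 letters have A appearing 3 times, giving (7)!/(3!) = 840.

840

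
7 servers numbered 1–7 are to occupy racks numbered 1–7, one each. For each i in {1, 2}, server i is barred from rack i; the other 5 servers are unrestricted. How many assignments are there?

3720

Let Aᵢ (for i ∈ {1, 2}) be the placements that put server i in its forbidden rack. Any j of these fix j positions, leaving (7−j)! ways to fill the rest, and there are C(2,j) ways to pick which j.
By inclusion–exclusion, the number of valid placements is Σ_{j=0}^{2} (−1)^j C(2,j)·(7−j)!.
Computing: 5040 − 1440 + 120 = 3720.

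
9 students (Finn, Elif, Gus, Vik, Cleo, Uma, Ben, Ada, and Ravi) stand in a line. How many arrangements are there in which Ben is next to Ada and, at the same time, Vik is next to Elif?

Treat {Ben,Ada} as one block (2 orders) and {Vik,Elif} as another (2 orders).
That leaves 7 units to arrange: 2 × 2 × 7! = 4 × 5040 = 20160.

20160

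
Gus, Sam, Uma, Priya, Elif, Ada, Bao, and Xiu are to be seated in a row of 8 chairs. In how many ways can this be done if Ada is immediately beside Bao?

Place the 6 others and the Ada-Bao pair as 7 objects in a line; the pair has 2 internal arrangements.
That gives 2 × 7! = 2 × 5040 = 10080.

10080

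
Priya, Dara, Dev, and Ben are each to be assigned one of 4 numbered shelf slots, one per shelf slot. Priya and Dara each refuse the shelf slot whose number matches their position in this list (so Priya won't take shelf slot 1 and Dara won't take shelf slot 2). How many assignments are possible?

14

Let Aᵢ (for i ∈ {1, 2}) be the placements that put person i in their forbidden shelf slot. Any j of these fix j positions, leaving (4−j)! ways to fill the rest, and there are C(2,j) ways to pick which j.
By inclusion–exclusion, the number of valid placements is Σ_{j=0}^{2} (−1)^j C(2,j)·(4−j)!.
Computing: 24 − 12 + 2 = 14.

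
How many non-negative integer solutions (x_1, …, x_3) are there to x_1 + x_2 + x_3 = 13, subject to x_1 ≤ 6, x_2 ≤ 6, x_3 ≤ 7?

28

Ignoring the caps, the number of non-negative solutions to x_1+…+x_3 = 13 is C(15,2) = 105.
Subtract solutions that violate a single cap (substitute x_i' = x_i − (cap_i+1)): x_1 ≥ 7 gives C(8,2) = 28; x_2 ≥ 7 gives C(8,2) = 28; x_3 ≥ 8 gives C(7,2) = 21. Together 77.
No two caps can be exceeded simultaneously, so the pair terms are all 0.
By inclusion–exclusion the count is 105 − 77 + 0 = 28.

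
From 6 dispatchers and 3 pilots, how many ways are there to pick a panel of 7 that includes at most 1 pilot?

3

Split by how many pilots are chosen (0 through 1).
Sum: C(3,0)·C(6,7) + C(3,1)·C(6,6) = 0 + 3 = 3.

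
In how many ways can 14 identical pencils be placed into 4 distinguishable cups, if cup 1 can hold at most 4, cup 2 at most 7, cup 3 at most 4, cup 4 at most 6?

Ignoring the caps, the number of non-negative solutions to x_1+…+x_4 = 14 is C(17,3) = 680.
Subtract solutions that violate a single cap (substitute x_i' = x_i − (cap_i+1)): x_1 ≥ 5 gives C(12,3) = 220; x_2 ≥ 8 gives C(9,3) = 84; x_3 ≥ 5 gives C(12,3) = 220; x_4 ≥ 7 gives C(10,3) = 120. Together 644.
Add back pairs where two caps are both exceeded: 4 + 35 + 10 + 4 + 0 + 10 = 63.
By inclusion–exclusion the count is 680 − 644 + 63 = 99.

99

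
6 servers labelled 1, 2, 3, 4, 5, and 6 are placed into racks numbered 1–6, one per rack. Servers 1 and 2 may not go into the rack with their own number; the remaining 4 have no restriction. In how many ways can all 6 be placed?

Let Aᵢ (for i ∈ {1, 2}) be the placements that put server i in its forbidden rack. Any j of these fix j positions, leaving (6−j)! ways to fill the rest, and there are C(2,j) ways to pick which j.
By inclusion–exclusion, the number of valid placements is Σ_{j=0}^{2} (−1)^j C(2,j)·(6−j)!.
Computing: 720 − 240 + 24 = 504.

504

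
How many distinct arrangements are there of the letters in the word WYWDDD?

60

Letter multiplicities in WYWDDD: D×3, W×2, Y×1.
The number of distinct arrangements is 6!/(3!·2!) = 720/12 = 60.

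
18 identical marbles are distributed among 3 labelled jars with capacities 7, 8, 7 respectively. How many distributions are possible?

15

By stars and bars, unrestricted non-negative solutions to x_1+…+x_3 = 18 number C(18+2,2) = 190.
Subtract solutions that violate a single cap (substitute x_i' = x_i − (cap_i+1)): x_1 ≥ 8 gives C(12,2) = 66; x_2 ≥ 9 gives C(11,2) = 55; x_3 ≥ 8 gives C(12,2) = 66. Together 187.
Add back pairs where two caps are both exceeded: 3 + 6 + 3 = 12.
By inclusion–exclusion the count is 190 − 187 + 12 = 15.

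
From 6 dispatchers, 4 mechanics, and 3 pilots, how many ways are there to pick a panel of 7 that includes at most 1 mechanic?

Split by how many mechanics are chosen (0 through 1).
Sum: C(4,0)·C(9,7) + C(4,1)·C(9,6) = 36 + 336 = 372.

372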